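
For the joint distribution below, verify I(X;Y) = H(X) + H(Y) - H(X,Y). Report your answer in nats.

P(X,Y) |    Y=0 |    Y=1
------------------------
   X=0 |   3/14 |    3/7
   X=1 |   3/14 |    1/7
I(X;Y) = 0.0334 nats

Mutual information has multiple equivalent forms:
- I(X;Y) = H(X) - H(X|Y)
- I(X;Y) = H(Y) - H(Y|X)
- I(X;Y) = H(X) + H(Y) - H(X,Y)

Computing all quantities:
H(X) = 0.6518, H(Y) = 0.6829, H(X,Y) = 1.3013
H(X|Y) = 0.6184, H(Y|X) = 0.6495

Verification:
H(X) - H(X|Y) = 0.6518 - 0.6184 = 0.0334
H(Y) - H(Y|X) = 0.6829 - 0.6495 = 0.0334
H(X) + H(Y) - H(X,Y) = 0.6518 + 0.6829 - 1.3013 = 0.0334

All forms give I(X;Y) = 0.0334 nats. ✓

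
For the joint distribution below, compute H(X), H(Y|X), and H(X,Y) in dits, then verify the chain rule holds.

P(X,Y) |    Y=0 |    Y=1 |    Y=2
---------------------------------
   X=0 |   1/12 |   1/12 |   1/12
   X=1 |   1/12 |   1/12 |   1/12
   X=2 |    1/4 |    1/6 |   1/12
H(X,Y) = 0.9097, H(X) = 0.4515, H(Y|X) = 0.4582 (all in dits)

Chain rule: H(X,Y) = H(X) + H(Y|X)

Left side — joint entropy directly:
H(X,Y) = -Σ p(x,y) log p(x,y) = 0.9097 dits

Right side — compute H(Y|X) from the conditional distributions:
P(X) = (1/4, 1/4, 1/2), so H(X) = 0.4515 dits
H(Y|X) = Σ_x P(X=x) · H(Y|X=x):
  P(Y|X=0) = (1/3, 1/3, 1/3), H(Y|X=0) = 0.4771, weight P(X=0) = 1/4
  P(Y|X=1) = (1/3, 1/3, 1/3), H(Y|X=1) = 0.4771, weight P(X=1) = 1/4
  P(Y|X=2) = (1/2, 1/3, 1/6), H(Y|X=2) = 0.4392, weight P(X=2) = 1/2
H(Y|X) = 0.4582 dits

H(X) + H(Y|X) = 0.4515 + 0.4582 = 0.9097 dits

Both sides equal 0.9097 dits. ✓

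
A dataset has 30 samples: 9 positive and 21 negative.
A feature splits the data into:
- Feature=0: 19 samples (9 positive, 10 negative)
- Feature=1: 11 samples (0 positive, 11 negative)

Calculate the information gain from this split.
0.2492 bits

Information Gain = H(Y) - H(Y|Feature)

Before split:
P(positive) = 9/30 = 0.3000
H(Y) = 0.8813 bits

After split:
Feature=0: H = 0.9980 bits (weight = 19/30)
Feature=1: H = 0.0000 bits (weight = 11/30)
H(Y|Feature) = (19/30)×0.9980 + (11/30)×0.0000 = 0.6321 bits

Information Gain = 0.8813 - 0.6321 = 0.2492 bits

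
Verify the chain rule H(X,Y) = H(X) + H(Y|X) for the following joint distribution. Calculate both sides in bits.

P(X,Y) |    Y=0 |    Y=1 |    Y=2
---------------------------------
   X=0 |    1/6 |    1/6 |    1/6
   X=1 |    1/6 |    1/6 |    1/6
H(X,Y) = 2.5850, H(X) = 1.0000, H(Y|X) = 1.5850 (all in bits)

Chain rule: H(X,Y) = H(X) + H(Y|X)

Left side — joint entropy directly:
H(X,Y) = -Σ p(x,y) log p(x,y) = 2.5850 bits

Right side — compute H(Y|X) from the conditional distributions:
P(X) = (1/2, 1/2), so H(X) = 1.0000 bits
H(Y|X) = Σ_x P(X=x) · H(Y|X=x):
  P(Y|X=0) = (1/3, 1/3, 1/3), H(Y|X=0) = 1.5850, weight P(X=0) = 1/2
  P(Y|X=1) = (1/3, 1/3, 1/3), H(Y|X=1) = 1.5850, weight P(X=1) = 1/2
H(Y|X) = 1.5850 bits

H(X) + H(Y|X) = 1.0000 + 1.5850 = 2.5850 bits

Both sides equal 2.5850 bits. ✓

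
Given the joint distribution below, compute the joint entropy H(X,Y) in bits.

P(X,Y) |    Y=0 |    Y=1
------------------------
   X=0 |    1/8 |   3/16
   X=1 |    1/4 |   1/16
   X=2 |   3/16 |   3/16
2.4835 bits

Joint entropy is H(X,Y) = -Σ_{x,y} p(x,y) log p(x,y).

Summing over all non-zero entries:
H(X,Y) = -[1/8·log_2(1/8) + 3/16·log_2(3/16) + 1/4·log_2(1/4) + 1/16·log_2(1/16) + 3/16·log_2(3/16) + 3/16·log_2(3/16)]
H(X,Y) = 2.4835 bits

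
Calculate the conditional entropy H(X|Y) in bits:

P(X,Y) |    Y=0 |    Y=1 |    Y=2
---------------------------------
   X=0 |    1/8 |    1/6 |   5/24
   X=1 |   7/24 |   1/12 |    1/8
0.9149 bits

Using the chain rule: H(X|Y) = H(X,Y) - H(Y)

First, compute H(X,Y) = 2.4695 bits

Marginal P(Y) = (5/12, 1/4, 1/3)
H(Y) = 1.5546 bits

H(X|Y) = H(X,Y) - H(Y) = 2.4695 - 1.5546 = 0.9149 bits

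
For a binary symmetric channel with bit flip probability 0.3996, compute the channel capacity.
0.0293 bits

For a binary symmetric channel (BSC) with error probability p:
Capacity C = 1 - H(p) bits per symbol

where H(p) = -p log₂(p) - (1-p) log₂(1-p) is the binary entropy function.

H(0.3996) = 0.9707 bits
C = 1 - 0.9707 = 0.0293 bits per symbol

This means we can reliably transmit up to 0.0293 bits of information per channel use.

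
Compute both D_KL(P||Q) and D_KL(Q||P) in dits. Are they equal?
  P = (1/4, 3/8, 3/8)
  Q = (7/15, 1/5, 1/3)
D_KL(P||Q) = 0.0538, D_KL(Q||P) = 0.0548

KL divergence is not symmetric: D_KL(P||Q) ≠ D_KL(Q||P) in general.

D_KL(P||Q) = 0.0538 dits
D_KL(Q||P) = 0.0548 dits

No, they are not equal!

This asymmetry is why KL divergence is not a true distance metric.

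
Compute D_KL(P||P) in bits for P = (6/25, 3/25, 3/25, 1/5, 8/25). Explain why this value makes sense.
0.0000 bits

KL divergence satisfies the Gibbs inequality: D_KL(P||Q) ≥ 0 for all distributions P, Q.

D_KL(P||Q) = Σ p(x) log(p(x)/q(x))
Each term is p(x) × log_2(p(x)/p(x)) = p(x) × log_2(1) = 0, so the sum is 0.
D_KL(P||Q) = 0.0000 bits

When P = Q, the KL divergence is exactly 0, as there is no 'divergence' between identical distributions.

This non-negativity is a fundamental property: relative entropy cannot be negative because it measures how different Q is from P.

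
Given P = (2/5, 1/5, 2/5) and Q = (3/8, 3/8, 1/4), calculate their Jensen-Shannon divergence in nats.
0.0225 nats

Jensen-Shannon divergence is:
JSD(P||Q) = 0.5 × D_KL(P||M) + 0.5 × D_KL(Q||M)
where M = 0.5 × (P + Q) is the mixture distribution.

M = 0.5 × (2/5, 1/5, 2/5) + 0.5 × (3/8, 3/8, 1/4) = (0.3875, 0.2875, 13/40)

D_KL(P||M) = 0.0232 nats
D_KL(Q||M) = 0.0218 nats

JSD(P||Q) = 0.5 × 0.0232 + 0.5 × 0.0218 = 0.0225 nats

Unlike KL divergence, JSD is symmetric and bounded: 0 ≤ JSD ≤ log(2).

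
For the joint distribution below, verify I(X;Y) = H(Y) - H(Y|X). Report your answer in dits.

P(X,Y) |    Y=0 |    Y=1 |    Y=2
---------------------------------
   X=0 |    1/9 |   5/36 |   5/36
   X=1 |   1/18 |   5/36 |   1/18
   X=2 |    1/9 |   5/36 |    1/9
I(X;Y) = 0.0062 dits

Mutual information has multiple equivalent forms:
- I(X;Y) = H(X) - H(X|Y)
- I(X;Y) = H(Y) - H(Y|X)
- I(X;Y) = H(X) + H(Y) - H(X,Y)

Computing all quantities:
H(X) = 0.4698, H(Y) = 0.4703, H(X,Y) = 0.9339
H(X|Y) = 0.4636, H(Y|X) = 0.4641

Verification:
H(X) - H(X|Y) = 0.4698 - 0.4636 = 0.0062
H(Y) - H(Y|X) = 0.4703 - 0.4641 = 0.0062
H(X) + H(Y) - H(X,Y) = 0.4698 + 0.4703 - 0.9339 = 0.0062

All forms give I(X;Y) = 0.0062 dits. ✓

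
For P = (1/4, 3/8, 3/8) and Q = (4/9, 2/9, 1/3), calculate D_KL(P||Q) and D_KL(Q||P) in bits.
D_KL(P||Q) = 0.1393, D_KL(Q||P) = 0.1445

KL divergence is not symmetric: D_KL(P||Q) ≠ D_KL(Q||P) in general.

D_KL(P||Q) = 0.1393 bits
D_KL(Q||P) = 0.1445 bits

No, they are not equal!

This asymmetry is why KL divergence is not a true distance metric.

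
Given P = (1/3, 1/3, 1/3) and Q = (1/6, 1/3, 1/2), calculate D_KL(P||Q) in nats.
0.0959 nats

KL divergence: D_KL(P||Q) = Σ p(x) log(p(x)/q(x))

Computing term by term:
  x=0: 1/3 × log_e[(1/3)/(1/6)] = 1/3 × 0.6931 = 0.2310
  x=1: 1/3 × log_e[(1/3)/(1/3)] = 1/3 × 0.0000 = 0.0000
  x=2: 1/3 × log_e[(1/3)/(1/2)] = 1/3 × -0.4055 = -0.1352

D_KL(P||Q) = 0.0959 nats

Note: KL divergence is always non-negative and equals 0 iff P = Q.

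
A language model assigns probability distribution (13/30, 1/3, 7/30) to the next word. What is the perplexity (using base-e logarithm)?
2.9100

Perplexity is e^H (or exp(H) for natural log).

First, H = -Σ p log p = 1.0681 nats
Perplexity = e^1.0681 = 2.9100

Interpretation: The model's uncertainty is equivalent to choosing uniformly among 2.9 options.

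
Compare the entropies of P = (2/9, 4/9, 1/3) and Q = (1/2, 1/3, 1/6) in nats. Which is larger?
P

Computing entropies in nats:
H(P) = 1.0609
H(Q) = 1.0114

Distribution P has higher entropy.

Intuition: The distribution closer to uniform (more spread out) has higher entropy.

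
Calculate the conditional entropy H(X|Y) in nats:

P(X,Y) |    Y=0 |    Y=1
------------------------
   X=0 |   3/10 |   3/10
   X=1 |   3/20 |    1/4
0.6654 nats

Using the chain rule: H(X|Y) = H(X,Y) - H(Y)

First, compute H(X,Y) = 1.3535 nats

Marginal P(Y) = (9/20, 11/20)
H(Y) = 0.6881 nats

H(X|Y) = H(X,Y) - H(Y) = 1.3535 - 0.6881 = 0.6654 nats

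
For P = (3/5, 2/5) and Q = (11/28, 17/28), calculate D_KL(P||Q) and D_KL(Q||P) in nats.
D_KL(P||Q) = 0.0872, D_KL(Q||P) = 0.0870

KL divergence is not symmetric: D_KL(P||Q) ≠ D_KL(Q||P) in general.

D_KL(P||Q) = 0.0872 nats
D_KL(Q||P) = 0.0870 nats

No, they are not equal!

This asymmetry is why KL divergence is not a true distance metric.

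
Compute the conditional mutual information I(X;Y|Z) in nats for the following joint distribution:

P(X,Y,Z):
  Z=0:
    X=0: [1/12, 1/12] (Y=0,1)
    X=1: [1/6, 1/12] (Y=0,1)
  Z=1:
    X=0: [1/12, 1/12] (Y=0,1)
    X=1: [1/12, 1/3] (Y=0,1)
0.0307 nats

Conditional mutual information: I(X;Y|Z) = H(X|Z) + H(Y|Z) - H(X,Y|Z)

H(Z) = 0.6792
H(X,Z) = 1.3086 → H(X|Z) = 0.6294
H(Y,Z) = 1.3086 → H(Y|Z) = 0.6294
H(X,Y,Z) = 1.9073 → H(X,Y|Z) = 1.2281

I(X;Y|Z) = 0.6294 + 0.6294 - 1.2281 = 0.0307 nats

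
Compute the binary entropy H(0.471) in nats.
0.6915 nats

The binary entropy function is:
H(p) = -p log(p) - (1-p) log(1-p)

H(0.471) = -0.471 × log_e(0.471) - 0.529 × log_e(0.529)
H(0.471) = 0.6915 nats

Note: Binary entropy is maximized at p=0.5 (H=1 bit) and minimized at p=0 or p=1 (H=0).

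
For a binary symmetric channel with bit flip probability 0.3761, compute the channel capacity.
0.0448 bits

For a binary symmetric channel (BSC) with error probability p:
Capacity C = 1 - H(p) bits per symbol

where H(p) = -p log₂(p) - (1-p) log₂(1-p) is the binary entropy function.

H(0.3761) = 0.9552 bits
C = 1 - 0.9552 = 0.0448 bits per symbol

This means we can reliably transmit up to 0.0448 bits of information per channel use.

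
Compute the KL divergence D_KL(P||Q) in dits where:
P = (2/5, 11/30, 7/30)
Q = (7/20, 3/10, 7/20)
0.0141 dits

KL divergence: D_KL(P||Q) = Σ p(x) log(p(x)/q(x))

Computing term by term:
  x=0: 2/5 × log_10[(2/5)/(7/20)] = 2/5 × 0.0580 = 0.0232
  x=1: 11/30 × log_10[(11/30)/(3/10)] = 11/30 × 0.0872 = 0.0320
  x=2: 7/30 × log_10[(7/30)/(7/20)] = 7/30 × -0.1761 = -0.0411

D_KL(P||Q) = 0.0141 dits

Note: KL divergence is always non-negative and equals 0 iff P = Q.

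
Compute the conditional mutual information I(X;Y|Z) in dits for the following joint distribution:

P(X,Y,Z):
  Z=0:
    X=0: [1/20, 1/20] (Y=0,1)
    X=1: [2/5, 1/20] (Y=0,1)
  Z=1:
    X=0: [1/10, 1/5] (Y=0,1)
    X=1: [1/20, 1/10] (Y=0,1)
0.0150 dits

Conditional mutual information: I(X;Y|Z) = H(X|Z) + H(Y|Z) - H(X,Y|Z)

H(Z) = 0.2989
H(X,Z) = 0.5365 → H(X|Z) = 0.2376
H(Y,Z) = 0.5365 → H(Y|Z) = 0.2376
H(X,Y,Z) = 0.7592 → H(X,Y|Z) = 0.4603

I(X;Y|Z) = 0.2376 + 0.2376 - 0.4603 = 0.0150 dits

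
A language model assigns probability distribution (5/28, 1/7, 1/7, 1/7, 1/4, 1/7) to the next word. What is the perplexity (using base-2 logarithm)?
5.8483

Perplexity is 2^H (or exp(H) for natural log).

First, H = -Σ p log p = 2.5480 bits
Perplexity = 2^2.5480 = 5.8483

Interpretation: The model's uncertainty is equivalent to choosing uniformly among 5.8 options.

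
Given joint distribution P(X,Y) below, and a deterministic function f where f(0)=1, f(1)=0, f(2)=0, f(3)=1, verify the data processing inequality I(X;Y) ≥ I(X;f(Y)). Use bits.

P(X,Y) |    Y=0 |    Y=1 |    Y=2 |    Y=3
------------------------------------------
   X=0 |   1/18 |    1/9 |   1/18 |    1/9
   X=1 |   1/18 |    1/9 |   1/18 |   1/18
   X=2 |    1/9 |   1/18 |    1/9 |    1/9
I(X;Y) = 0.0594, I(X;f(Y)) = 0.0138, inequality holds: 0.0594 ≥ 0.0138

Data Processing Inequality: For any Markov chain X → Y → Z, we have I(X;Y) ≥ I(X;Z).

Here Z = f(Y) is a deterministic function of Y, forming X → Y → Z.

Original I(X;Y) = 0.0594 bits

After applying f:
P(X,Z) where Z=f(Y):
- P(X,Z=0) = P(X,Y=1) + P(X,Y=2)
- P(X,Z=1) = P(X,Y=0) + P(X,Y=3)

I(X;Z) = I(X;f(Y)) = 0.0138 bits

Verification: 0.0594 ≥ 0.0138 ✓

Information cannot be created by processing; the function f can only lose information about X.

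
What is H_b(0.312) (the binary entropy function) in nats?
0.6207 nats

The binary entropy function is:
H(p) = -p log(p) - (1-p) log(1-p)

H(0.312) = -0.312 × log_e(0.312) - 0.688 × log_e(0.688)
H(0.312) = 0.6207 nats

Note: Binary entropy is maximized at p=0.5 (H=1 bit) and minimized at p=0 or p=1 (H=0).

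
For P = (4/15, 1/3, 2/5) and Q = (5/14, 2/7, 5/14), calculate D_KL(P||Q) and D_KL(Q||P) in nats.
D_KL(P||Q) = 0.0188, D_KL(Q||P) = 0.0198

KL divergence is not symmetric: D_KL(P||Q) ≠ D_KL(Q||P) in general.

D_KL(P||Q) = 0.0188 nats
D_KL(Q||P) = 0.0198 nats

No, they are not equal!

This asymmetry is why KL divergence is not a true distance metric.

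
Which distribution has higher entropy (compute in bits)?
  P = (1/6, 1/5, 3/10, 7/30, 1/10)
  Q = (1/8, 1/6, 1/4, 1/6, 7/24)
Q

Computing entropies in bits:
H(P) = 2.2384
H(Q) = 2.2551

Distribution Q has higher entropy.

Intuition: The distribution closer to uniform (more spread out) has higher entropy.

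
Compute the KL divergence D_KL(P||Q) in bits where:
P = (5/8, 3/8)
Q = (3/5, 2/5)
0.0019 bits

KL divergence: D_KL(P||Q) = Σ p(x) log(p(x)/q(x))

Computing term by term:
  x=0: 5/8 × log_2[(5/8)/(3/5)] = 5/8 × 0.0589 = 0.0368
  x=1: 3/8 × log_2[(3/8)/(2/5)] = 3/8 × -0.0931 = -0.0349

D_KL(P||Q) = 0.0019 bits

Note: KL divergence is always non-negative and equals 0 iff P = Q.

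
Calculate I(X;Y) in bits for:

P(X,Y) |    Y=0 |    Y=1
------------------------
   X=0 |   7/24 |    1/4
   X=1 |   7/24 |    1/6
0.0071 bits

Mutual information: I(X;Y) = H(X) + H(Y) - H(X,Y)

Marginals:
P(X) = (13/24, 11/24), H(X) = 0.9950 bits
P(Y) = (7/12, 5/12), H(Y) = 0.9799 bits

Joint entropy: H(X,Y) = 1.9678 bits

I(X;Y) = 0.9950 + 0.9799 - 1.9678 = 0.0071 bits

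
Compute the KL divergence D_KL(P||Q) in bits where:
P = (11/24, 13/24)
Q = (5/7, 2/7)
0.2065 bits

KL divergence: D_KL(P||Q) = Σ p(x) log(p(x)/q(x))

Computing term by term:
  x=0: 11/24 × log_2[(11/24)/(5/7)] = 11/24 × -0.6401 = -0.2934
  x=1: 13/24 × log_2[(13/24)/(2/7)] = 13/24 × 0.9228 = 0.4999

D_KL(P||Q) = 0.2065 bits

Note: KL divergence is always non-negative and equals 0 iff P = Q.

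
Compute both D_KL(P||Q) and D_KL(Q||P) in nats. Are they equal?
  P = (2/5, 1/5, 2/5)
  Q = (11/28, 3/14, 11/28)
D_KL(P||Q) = 0.0006, D_KL(Q||P) = 0.0006

KL divergence is not symmetric: D_KL(P||Q) ≠ D_KL(Q||P) in general.

D_KL(P||Q) = 0.0006 nats
D_KL(Q||P) = 0.0006 nats

In this case they happen to be equal (to 4 decimal places).

This asymmetry is why KL divergence is not a true distance metric.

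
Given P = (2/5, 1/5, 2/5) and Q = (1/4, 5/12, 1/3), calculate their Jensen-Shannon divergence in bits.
0.0428 bits

Jensen-Shannon divergence is:
JSD(P||Q) = 0.5 × D_KL(P||M) + 0.5 × D_KL(Q||M)
where M = 0.5 × (P + Q) is the mixture distribution.

M = 0.5 × (2/5, 1/5, 2/5) + 0.5 × (1/4, 5/12, 1/3) = (13/40, 0.308333, 11/30)

D_KL(P||M) = 0.0451 bits
D_KL(Q||M) = 0.0405 bits

JSD(P||Q) = 0.5 × 0.0451 + 0.5 × 0.0405 = 0.0428 bits

Unlike KL divergence, JSD is symmetric and bounded: 0 ≤ JSD ≤ log(2).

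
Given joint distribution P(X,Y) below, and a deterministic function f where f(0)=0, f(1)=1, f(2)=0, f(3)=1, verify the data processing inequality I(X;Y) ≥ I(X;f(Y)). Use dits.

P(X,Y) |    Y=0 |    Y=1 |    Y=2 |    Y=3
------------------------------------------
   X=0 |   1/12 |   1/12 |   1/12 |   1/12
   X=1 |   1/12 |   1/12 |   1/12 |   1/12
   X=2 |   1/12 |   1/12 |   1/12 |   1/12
I(X;Y) = 0.0000, I(X;f(Y)) = 0.0000, inequality holds: 0.0000 ≥ 0.0000

Data Processing Inequality: For any Markov chain X → Y → Z, we have I(X;Y) ≥ I(X;Z).

Here Z = f(Y) is a deterministic function of Y, forming X → Y → Z.

Original I(X;Y) = 0.0000 dits

After applying f:
P(X,Z) where Z=f(Y):
- P(X,Z=0) = P(X,Y=0) + P(X,Y=2)
- P(X,Z=1) = P(X,Y=1) + P(X,Y=3)

I(X;Z) = I(X;f(Y)) = 0.0000 dits

Verification: 0.0000 ≥ 0.0000 ✓

Information cannot be created by processing; the function f can only lose information about X.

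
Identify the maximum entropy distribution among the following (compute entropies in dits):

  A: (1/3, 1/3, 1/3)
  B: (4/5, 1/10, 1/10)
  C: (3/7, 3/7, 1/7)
A

For a discrete distribution over n outcomes, entropy is maximized by the uniform distribution.

Computing entropies:
H(A) = 0.4771 dits
H(B) = 0.2775 dits
H(C) = 0.4361 dits

The uniform distribution (where all probabilities equal 1/3) achieves the maximum entropy of log_10(3) = 0.4771 dits.

Distribution A has the highest entropy.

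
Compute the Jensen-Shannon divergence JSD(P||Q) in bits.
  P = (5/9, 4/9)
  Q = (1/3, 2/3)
0.0364 bits

Jensen-Shannon divergence is:
JSD(P||Q) = 0.5 × D_KL(P||M) + 0.5 × D_KL(Q||M)
where M = 0.5 × (P + Q) is the mixture distribution.

M = 0.5 × (5/9, 4/9) + 0.5 × (1/3, 2/3) = (4/9, 5/9)

D_KL(P||M) = 0.0358 bits
D_KL(Q||M) = 0.0370 bits

JSD(P||Q) = 0.5 × 0.0358 + 0.5 × 0.0370 = 0.0364 bits

Unlike KL divergence, JSD is symmetric and bounded: 0 ≤ JSD ≤ log(2).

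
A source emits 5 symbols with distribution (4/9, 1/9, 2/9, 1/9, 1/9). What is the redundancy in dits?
0.0792 dits

Redundancy measures how far a source is from maximum entropy:
R = H_max - H(X)

Maximum entropy for 5 symbols: H_max = log_10(5) = 0.6990 dits
Actual entropy: H(X) = 0.6198 dits
Redundancy: R = 0.6990 - 0.6198 = 0.0792 dits

This redundancy represents potential for compression: the source could be compressed by 0.0792 dits per symbol.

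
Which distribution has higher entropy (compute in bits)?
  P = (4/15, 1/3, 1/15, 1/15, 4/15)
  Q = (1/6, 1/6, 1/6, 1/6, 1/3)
Q

Computing entropies in bits:
H(P) = 2.0662
H(Q) = 2.2516

Distribution Q has higher entropy.

Intuition: The distribution closer to uniform (more spread out) has higher entropy.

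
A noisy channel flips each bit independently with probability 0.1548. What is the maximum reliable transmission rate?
0.3783 bits

For a binary symmetric channel (BSC) with error probability p:
Capacity C = 1 - H(p) bits per symbol

where H(p) = -p log₂(p) - (1-p) log₂(1-p) is the binary entropy function.

H(0.1548) = 0.6217 bits
C = 1 - 0.6217 = 0.3783 bits per symbol

This means we can reliably transmit up to 0.3783 bits of information per channel use.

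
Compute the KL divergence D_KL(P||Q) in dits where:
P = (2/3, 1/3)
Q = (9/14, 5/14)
0.0005 dits

KL divergence: D_KL(P||Q) = Σ p(x) log(p(x)/q(x))

Computing term by term:
  x=0: 2/3 × log_10[(2/3)/(9/14)] = 2/3 × 0.0158 = 0.0105
  x=1: 1/3 × log_10[(1/3)/(5/14)] = 1/3 × -0.0300 = -0.0100

D_KL(P||Q) = 0.0005 dits

Note: KL divergence is always non-negative and equals 0 iff P = Q.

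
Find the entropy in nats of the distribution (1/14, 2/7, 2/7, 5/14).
1.2721 nats

Shannon entropy is H(X) = -Σ p(x) log p(x).

For P = (1/14, 2/7, 2/7, 5/14):
H = -1/14 × log_e(1/14) -2/7 × log_e(2/7) -2/7 × log_e(2/7) -5/14 × log_e(5/14)
H = 1.2721 nats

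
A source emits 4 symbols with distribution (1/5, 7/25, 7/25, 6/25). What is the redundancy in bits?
0.0130 bits

Redundancy measures how far a source is from maximum entropy:
R = H_max - H(X)

Maximum entropy for 4 symbols: H_max = log_2(4) = 2.0000 bits
Actual entropy: H(X) = 1.9870 bits
Redundancy: R = 2.0000 - 1.9870 = 0.0130 bits

This redundancy represents potential for compression: the source could be compressed by 0.0130 bits per symbol.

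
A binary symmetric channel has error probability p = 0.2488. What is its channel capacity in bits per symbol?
0.1906 bits

For a binary symmetric channel (BSC) with error probability p:
Capacity C = 1 - H(p) bits per symbol

where H(p) = -p log₂(p) - (1-p) log₂(1-p) is the binary entropy function.

H(0.2488) = 0.8094 bits
C = 1 - 0.8094 = 0.1906 bits per symbol

This means we can reliably transmit up to 0.1906 bits of information per channel use.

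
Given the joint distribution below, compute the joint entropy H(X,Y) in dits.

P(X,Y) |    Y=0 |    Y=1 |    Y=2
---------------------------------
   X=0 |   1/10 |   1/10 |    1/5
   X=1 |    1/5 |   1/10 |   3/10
0.7365 dits

Joint entropy is H(X,Y) = -Σ_{x,y} p(x,y) log p(x,y).

Summing over all non-zero entries:
H(X,Y) = -[1/10·log_10(1/10) + 1/10·log_10(1/10) + 1/5·log_10(1/5) + 1/5·log_10(1/5) + 1/10·log_10(1/10) + 3/10·log_10(3/10)]
H(X,Y) = 0.7365 dits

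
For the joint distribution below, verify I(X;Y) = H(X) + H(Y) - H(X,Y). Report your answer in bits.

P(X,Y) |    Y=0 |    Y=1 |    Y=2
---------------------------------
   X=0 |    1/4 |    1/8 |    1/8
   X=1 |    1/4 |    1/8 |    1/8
I(X;Y) = 0.0000 bits

Mutual information has multiple equivalent forms:
- I(X;Y) = H(X) - H(X|Y)
- I(X;Y) = H(Y) - H(Y|X)
- I(X;Y) = H(X) + H(Y) - H(X,Y)

Computing all quantities:
H(X) = 1.0000, H(Y) = 1.5000, H(X,Y) = 2.5000
H(X|Y) = 1.0000, H(Y|X) = 1.5000

Verification:
H(X) - H(X|Y) = 1.0000 - 1.0000 = 0.0000
H(Y) - H(Y|X) = 1.5000 - 1.5000 = 0.0000
H(X) + H(Y) - H(X,Y) = 1.0000 + 1.5000 - 2.5000 = 0.0000

All forms give I(X;Y) = 0.0000 bits. ✓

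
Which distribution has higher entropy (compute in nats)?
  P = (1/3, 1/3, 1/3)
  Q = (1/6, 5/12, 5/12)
P

Computing entropies in nats:
H(P) = 1.0986
H(Q) = 1.0282

Distribution P has higher entropy.

Intuition: The distribution closer to uniform (more spread out) has higher entropy.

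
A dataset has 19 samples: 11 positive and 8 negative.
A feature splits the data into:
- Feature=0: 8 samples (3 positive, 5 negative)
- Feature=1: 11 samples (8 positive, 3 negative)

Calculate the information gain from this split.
0.0907 bits

Information Gain = H(Y) - H(Y|Feature)

Before split:
P(positive) = 11/19 = 0.5789
H(Y) = 0.9819 bits

After split:
Feature=0: H = 0.9544 bits (weight = 8/19)
Feature=1: H = 0.8454 bits (weight = 11/19)
H(Y|Feature) = (8/19)×0.9544 + (11/19)×0.8454 = 0.8913 bits

Information Gain = 0.9819 - 0.8913 = 0.0907 bits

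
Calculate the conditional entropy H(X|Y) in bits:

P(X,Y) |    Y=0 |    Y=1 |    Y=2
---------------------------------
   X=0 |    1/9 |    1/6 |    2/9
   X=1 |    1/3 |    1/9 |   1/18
0.8308 bits

Using the chain rule: H(X|Y) = H(X,Y) - H(Y)

First, compute H(X,Y) = 2.3774 bits

Marginal P(Y) = (4/9, 5/18, 5/18)
H(Y) = 1.5466 bits

H(X|Y) = H(X,Y) - H(Y) = 2.3774 - 1.5466 = 0.8308 bits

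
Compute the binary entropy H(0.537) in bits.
0.9960 bits

The binary entropy function is:
H(p) = -p log(p) - (1-p) log(1-p)

H(0.537) = -0.537 × log_2(0.537) - 0.463 × log_2(0.463)
H(0.537) = 0.9960 bits

Note: Binary entropy is maximized at p=0.5 (H=1 bit) and minimized at p=0 or p=1 (H=0).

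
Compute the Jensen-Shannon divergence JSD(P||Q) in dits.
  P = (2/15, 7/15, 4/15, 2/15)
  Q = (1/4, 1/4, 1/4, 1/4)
0.0151 dits

Jensen-Shannon divergence is:
JSD(P||Q) = 0.5 × D_KL(P||M) + 0.5 × D_KL(Q||M)
where M = 0.5 × (P + Q) is the mixture distribution.

M = 0.5 × (2/15, 7/15, 4/15, 2/15) + 0.5 × (1/4, 1/4, 1/4, 1/4) = (0.191667, 0.358333, 0.258333, 0.191667)

D_KL(P||M) = 0.0152 dits
D_KL(Q||M) = 0.0150 dits

JSD(P||Q) = 0.5 × 0.0152 + 0.5 × 0.0150 = 0.0151 dits

Unlike KL divergence, JSD is symmetric and bounded: 0 ≤ JSD ≤ log(2).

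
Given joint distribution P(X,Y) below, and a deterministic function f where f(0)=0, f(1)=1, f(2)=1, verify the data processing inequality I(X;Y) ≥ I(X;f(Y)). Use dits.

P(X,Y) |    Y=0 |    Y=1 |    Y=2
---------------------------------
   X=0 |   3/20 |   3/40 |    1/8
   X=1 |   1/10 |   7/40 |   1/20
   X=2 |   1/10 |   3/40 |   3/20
I(X;Y) = 0.0274, I(X;f(Y)) = 0.0031, inequality holds: 0.0274 ≥ 0.0031

Data Processing Inequality: For any Markov chain X → Y → Z, we have I(X;Y) ≥ I(X;Z).

Here Z = f(Y) is a deterministic function of Y, forming X → Y → Z.

Original I(X;Y) = 0.0274 dits

After applying f:
P(X,Z) where Z=f(Y):
- P(X,Z=0) = P(X,Y=0)
- P(X,Z=1) = P(X,Y=1) + P(X,Y=2)

I(X;Z) = I(X;f(Y)) = 0.0031 dits

Verification: 0.0274 ≥ 0.0031 ✓

Information cannot be created by processing; the function f can only lose information about X.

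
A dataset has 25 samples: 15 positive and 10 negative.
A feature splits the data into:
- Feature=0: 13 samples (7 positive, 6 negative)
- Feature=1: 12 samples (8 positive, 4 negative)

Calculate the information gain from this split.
0.0124 bits

Information Gain = H(Y) - H(Y|Feature)

Before split:
P(positive) = 15/25 = 0.6000
H(Y) = 0.9710 bits

After split:
Feature=0: H = 0.9957 bits (weight = 13/25)
Feature=1: H = 0.9183 bits (weight = 12/25)
H(Y|Feature) = (13/25)×0.9957 + (12/25)×0.9183 = 0.9586 bits

Information Gain = 0.9710 - 0.9586 = 0.0124 bits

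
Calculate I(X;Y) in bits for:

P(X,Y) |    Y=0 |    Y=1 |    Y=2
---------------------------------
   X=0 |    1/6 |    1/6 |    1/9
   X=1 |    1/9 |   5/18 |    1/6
0.0275 bits

Mutual information: I(X;Y) = H(X) + H(Y) - H(X,Y)

Marginals:
P(X) = (4/9, 5/9), H(X) = 0.9911 bits
P(Y) = (5/18, 4/9, 5/18), H(Y) = 1.5466 bits

Joint entropy: H(X,Y) = 2.5102 bits

I(X;Y) = 0.9911 + 1.5466 - 2.5102 = 0.0275 bits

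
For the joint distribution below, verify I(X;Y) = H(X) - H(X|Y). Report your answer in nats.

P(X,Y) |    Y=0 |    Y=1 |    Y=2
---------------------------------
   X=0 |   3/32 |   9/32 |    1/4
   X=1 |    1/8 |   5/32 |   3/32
I(X;Y) = 0.0256 nats

Mutual information has multiple equivalent forms:
- I(X;Y) = H(X) - H(X|Y)
- I(X;Y) = H(Y) - H(Y|X)
- I(X;Y) = H(X) + H(Y) - H(X,Y)

Computing all quantities:
H(X) = 0.6616, H(Y) = 1.0612, H(X,Y) = 1.6972
H(X|Y) = 0.6360, H(Y|X) = 1.0356

Verification:
H(X) - H(X|Y) = 0.6616 - 0.6360 = 0.0256
H(Y) - H(Y|X) = 1.0612 - 1.0356 = 0.0256
H(X) + H(Y) - H(X,Y) = 0.6616 + 1.0612 - 1.6972 = 0.0256

All forms give I(X;Y) = 0.0256 nats. ✓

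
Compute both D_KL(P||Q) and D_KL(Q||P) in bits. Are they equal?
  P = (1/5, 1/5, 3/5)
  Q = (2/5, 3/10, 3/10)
D_KL(P||Q) = 0.2830, D_KL(Q||P) = 0.2755

KL divergence is not symmetric: D_KL(P||Q) ≠ D_KL(Q||P) in general.

D_KL(P||Q) = 0.2830 bits
D_KL(Q||P) = 0.2755 bits

No, they are not equal!

This asymmetry is why KL divergence is not a true distance metric.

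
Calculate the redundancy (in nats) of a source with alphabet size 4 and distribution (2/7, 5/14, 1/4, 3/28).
0.0748 nats

Redundancy measures how far a source is from maximum entropy:
R = H_max - H(X)

Maximum entropy for 4 symbols: H_max = log_e(4) = 1.3863 nats
Actual entropy: H(X) = 1.3115 nats
Redundancy: R = 1.3863 - 1.3115 = 0.0748 nats

This redundancy represents potential for compression: the source could be compressed by 0.0748 nats per symbol.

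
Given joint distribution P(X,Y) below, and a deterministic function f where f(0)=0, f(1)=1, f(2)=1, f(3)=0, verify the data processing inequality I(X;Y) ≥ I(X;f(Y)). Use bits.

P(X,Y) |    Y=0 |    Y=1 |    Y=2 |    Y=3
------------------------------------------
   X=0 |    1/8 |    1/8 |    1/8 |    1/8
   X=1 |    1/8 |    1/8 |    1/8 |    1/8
I(X;Y) = 0.0000, I(X;f(Y)) = 0.0000, inequality holds: 0.0000 ≥ 0.0000

Data Processing Inequality: For any Markov chain X → Y → Z, we have I(X;Y) ≥ I(X;Z).

Here Z = f(Y) is a deterministic function of Y, forming X → Y → Z.

Original I(X;Y) = 0.0000 bits

After applying f:
P(X,Z) where Z=f(Y):
- P(X,Z=0) = P(X,Y=0) + P(X,Y=3)
- P(X,Z=1) = P(X,Y=1) + P(X,Y=2)

I(X;Z) = I(X;f(Y)) = 0.0000 bits

Verification: 0.0000 ≥ 0.0000 ✓

Information cannot be created by processing; the function f can only lose information about X.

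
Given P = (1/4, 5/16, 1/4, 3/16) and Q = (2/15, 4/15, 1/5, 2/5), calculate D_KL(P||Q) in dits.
0.0523 dits

KL divergence: D_KL(P||Q) = Σ p(x) log(p(x)/q(x))

Computing term by term:
  x=0: 1/4 × log_10[(1/4)/(2/15)] = 1/4 × 0.2730 = 0.0683
  x=1: 5/16 × log_10[(5/16)/(4/15)] = 5/16 × 0.0689 = 0.0215
  x=2: 1/4 × log_10[(1/4)/(1/5)] = 1/4 × 0.0969 = 0.0242
  x=3: 3/16 × log_10[(3/16)/(2/5)] = 3/16 × -0.3291 = -0.0617

D_KL(P||Q) = 0.0523 dits

Note: KL divergence is always non-negative and equals 0 iff P = Q.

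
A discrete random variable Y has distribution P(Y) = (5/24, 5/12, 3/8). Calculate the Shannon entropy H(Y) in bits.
1.5284 bits

Shannon entropy is H(X) = -Σ p(x) log p(x).

For P = (5/24, 5/12, 3/8):
H = -5/24 × log_2(5/24) -5/12 × log_2(5/12) -3/8 × log_2(3/8)
H = 1.5284 bits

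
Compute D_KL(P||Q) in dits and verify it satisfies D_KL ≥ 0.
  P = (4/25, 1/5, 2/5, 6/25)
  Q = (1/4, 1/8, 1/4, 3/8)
0.0449 dits

KL divergence satisfies the Gibbs inequality: D_KL(P||Q) ≥ 0 for all distributions P, Q.

D_KL(P||Q) = Σ p(x) log(p(x)/q(x))
Term by term:
  x=0: 4/25 × log_10[(4/25)/(1/4)] = -0.0310
  x=1: 1/5 × log_10[(1/5)/(1/8)] = 0.0408
  x=2: 2/5 × log_10[(2/5)/(1/4)] = 0.0816
  x=3: 6/25 × log_10[(6/25)/(3/8)] = -0.0465
D_KL(P||Q) = 0.0449 dits

D_KL(P||Q) = 0.0449 ≥ 0 ✓

This non-negativity is a fundamental property: relative entropy cannot be negative because it measures how different Q is from P.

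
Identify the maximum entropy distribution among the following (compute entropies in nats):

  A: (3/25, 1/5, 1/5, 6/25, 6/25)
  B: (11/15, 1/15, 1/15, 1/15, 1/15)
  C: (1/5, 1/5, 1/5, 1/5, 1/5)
C

For a discrete distribution over n outcomes, entropy is maximized by the uniform distribution.

Computing entropies:
H(A) = 1.5832 nats
H(B) = 0.9496 nats
H(C) = 1.6094 nats

The uniform distribution (where all probabilities equal 1/5) achieves the maximum entropy of log_e(5) = 1.6094 nats.

Distribution C has the highest entropy.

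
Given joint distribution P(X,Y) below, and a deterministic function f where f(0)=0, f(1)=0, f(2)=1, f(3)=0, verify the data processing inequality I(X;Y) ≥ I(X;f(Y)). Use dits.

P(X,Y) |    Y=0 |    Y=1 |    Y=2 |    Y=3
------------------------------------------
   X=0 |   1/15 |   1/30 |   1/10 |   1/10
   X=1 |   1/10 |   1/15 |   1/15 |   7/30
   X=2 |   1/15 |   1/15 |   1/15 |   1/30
I(X;Y) = 0.0268, I(X;f(Y)) = 0.0093, inequality holds: 0.0268 ≥ 0.0093

Data Processing Inequality: For any Markov chain X → Y → Z, we have I(X;Y) ≥ I(X;Z).

Here Z = f(Y) is a deterministic function of Y, forming X → Y → Z.

Original I(X;Y) = 0.0268 dits

After applying f:
P(X,Z) where Z=f(Y):
- P(X,Z=0) = P(X,Y=0) + P(X,Y=1) + P(X,Y=3)
- P(X,Z=1) = P(X,Y=2)

I(X;Z) = I(X;f(Y)) = 0.0093 dits

Verification: 0.0268 ≥ 0.0093 ✓

Information cannot be created by processing; the function f can only lose information about X.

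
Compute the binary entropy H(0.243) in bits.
0.8000 bits

The binary entropy function is:
H(p) = -p log(p) - (1-p) log(1-p)

H(0.243) = -0.243 × log_2(0.243) - 0.757 × log_2(0.757)
H(0.243) = 0.8000 bits

Note: Binary entropy is maximized at p=0.5 (H=1 bit) and minimized at p=0 or p=1 (H=0).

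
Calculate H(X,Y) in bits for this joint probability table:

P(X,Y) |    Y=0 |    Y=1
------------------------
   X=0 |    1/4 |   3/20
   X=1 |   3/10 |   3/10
1.9527 bits

Joint entropy is H(X,Y) = -Σ_{x,y} p(x,y) log p(x,y).

Summing over all non-zero entries:
H(X,Y) = -[1/4·log_2(1/4) + 3/20·log_2(3/20) + 3/10·log_2(3/10) + 3/10·log_2(3/10)]
H(X,Y) = 1.9527 bits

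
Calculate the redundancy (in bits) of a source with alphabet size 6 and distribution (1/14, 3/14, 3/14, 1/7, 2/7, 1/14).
0.1712 bits

Redundancy measures how far a source is from maximum entropy:
R = H_max - H(X)

Maximum entropy for 6 symbols: H_max = log_2(6) = 2.5850 bits
Actual entropy: H(X) = 2.4138 bits
Redundancy: R = 2.5850 - 2.4138 = 0.1712 bits

This redundancy represents potential for compression: the source could be compressed by 0.1712 bits per symbol.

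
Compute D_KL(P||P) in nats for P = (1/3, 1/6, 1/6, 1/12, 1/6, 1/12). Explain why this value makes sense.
0.0000 nats

KL divergence satisfies the Gibbs inequality: D_KL(P||Q) ≥ 0 for all distributions P, Q.

D_KL(P||Q) = Σ p(x) log(p(x)/q(x))
Each term is p(x) × log_e(p(x)/p(x)) = p(x) × log_e(1) = 0, so the sum is 0.
D_KL(P||Q) = 0.0000 nats

When P = Q, the KL divergence is exactly 0, as there is no 'divergence' between identical distributions.

This non-negativity is a fundamental property: relative entropy cannot be negative because it measures how different Q is from P.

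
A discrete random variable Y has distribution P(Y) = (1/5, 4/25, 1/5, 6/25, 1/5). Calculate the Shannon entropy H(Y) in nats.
1.6014 nats

Shannon entropy is H(X) = -Σ p(x) log p(x).

For P = (1/5, 4/25, 1/5, 6/25, 1/5):
H = -1/5 × log_e(1/5) -4/25 × log_e(4/25) -1/5 × log_e(1/5) -6/25 × log_e(6/25) -1/5 × log_e(1/5)
H = 1.6014 nats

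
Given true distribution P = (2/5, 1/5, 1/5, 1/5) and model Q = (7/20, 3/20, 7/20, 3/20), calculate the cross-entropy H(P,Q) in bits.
2.0035 bits

Cross-entropy: H(P,Q) = -Σ p(x) log q(x)

Alternatively: H(P,Q) = H(P) + D_KL(P||Q)
H(P) = 1.9219 bits
D_KL(P||Q) = 0.0816 bits

H(P,Q) = 1.9219 + 0.0816 = 2.0035 bits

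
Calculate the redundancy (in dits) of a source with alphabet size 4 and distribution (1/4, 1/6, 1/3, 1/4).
0.0123 dits

Redundancy measures how far a source is from maximum entropy:
R = H_max - H(X)

Maximum entropy for 4 symbols: H_max = log_10(4) = 0.6021 dits
Actual entropy: H(X) = 0.5898 dits
Redundancy: R = 0.6021 - 0.5898 = 0.0123 dits

This redundancy represents potential for compression: the source could be compressed by 0.0123 dits per symbol.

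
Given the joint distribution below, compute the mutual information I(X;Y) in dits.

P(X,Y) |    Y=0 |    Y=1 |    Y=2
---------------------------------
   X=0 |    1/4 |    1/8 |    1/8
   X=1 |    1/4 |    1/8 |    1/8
0.0000 dits

Mutual information: I(X;Y) = H(X) + H(Y) - H(X,Y)

Marginals:
P(X) = (1/2, 1/2), H(X) = 0.3010 dits
P(Y) = (1/2, 1/4, 1/4), H(Y) = 0.4515 dits

Joint entropy: H(X,Y) = 0.7526 dits

I(X;Y) = 0.3010 + 0.4515 - 0.7526 = 0.0000 dits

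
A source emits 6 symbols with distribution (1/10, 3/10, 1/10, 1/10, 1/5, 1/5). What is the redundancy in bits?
0.1385 bits

Redundancy measures how far a source is from maximum entropy:
R = H_max - H(X)

Maximum entropy for 6 symbols: H_max = log_2(6) = 2.5850 bits
Actual entropy: H(X) = 2.4464 bits
Redundancy: R = 2.5850 - 2.4464 = 0.1385 bits

This redundancy represents potential for compression: the source could be compressed by 0.1385 bits per symbol.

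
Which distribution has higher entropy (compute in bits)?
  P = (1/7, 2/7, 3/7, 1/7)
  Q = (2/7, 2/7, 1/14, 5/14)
P

Computing entropies in bits:
H(P) = 1.8424
H(Q) = 1.8352

Distribution P has higher entropy.

Intuition: The distribution closer to uniform (more spread out) has higher entropy.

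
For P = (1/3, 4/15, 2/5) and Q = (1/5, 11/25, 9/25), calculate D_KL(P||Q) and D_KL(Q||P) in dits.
D_KL(P||Q) = 0.0343, D_KL(Q||P) = 0.0349

KL divergence is not symmetric: D_KL(P||Q) ≠ D_KL(Q||P) in general.

D_KL(P||Q) = 0.0343 dits
D_KL(Q||P) = 0.0349 dits

No, they are not equal!

This asymmetry is why KL divergence is not a true distance metric.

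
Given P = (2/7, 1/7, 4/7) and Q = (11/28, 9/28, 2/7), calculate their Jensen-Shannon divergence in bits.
0.0666 bits

Jensen-Shannon divergence is:
JSD(P||Q) = 0.5 × D_KL(P||M) + 0.5 × D_KL(Q||M)
where M = 0.5 × (P + Q) is the mixture distribution.

M = 0.5 × (2/7, 1/7, 4/7) + 0.5 × (11/28, 9/28, 2/7) = (0.339286, 0.232143, 3/7)

D_KL(P||M) = 0.0663 bits
D_KL(Q||M) = 0.0669 bits

JSD(P||Q) = 0.5 × 0.0663 + 0.5 × 0.0669 = 0.0666 bits

Unlike KL divergence, JSD is symmetric and bounded: 0 ≤ JSD ≤ log(2).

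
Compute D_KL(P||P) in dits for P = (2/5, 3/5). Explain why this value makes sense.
0.0000 dits

KL divergence satisfies the Gibbs inequality: D_KL(P||Q) ≥ 0 for all distributions P, Q.

D_KL(P||Q) = Σ p(x) log(p(x)/q(x))
Each term is p(x) × log_10(p(x)/p(x)) = p(x) × log_10(1) = 0, so the sum is 0.
D_KL(P||Q) = 0.0000 dits

When P = Q, the KL divergence is exactly 0, as there is no 'divergence' between identical distributions.

This non-negativity is a fundamental property: relative entropy cannot be negative because it measures how different Q is from P.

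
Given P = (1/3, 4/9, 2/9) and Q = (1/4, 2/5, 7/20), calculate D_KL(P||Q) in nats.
0.0418 nats

KL divergence: D_KL(P||Q) = Σ p(x) log(p(x)/q(x))

Computing term by term:
  x=0: 1/3 × log_e[(1/3)/(1/4)] = 1/3 × 0.2877 = 0.0959
  x=1: 4/9 × log_e[(4/9)/(2/5)] = 4/9 × 0.1054 = 0.0468
  x=2: 2/9 × log_e[(2/9)/(7/20)] = 2/9 × -0.4543 = -0.1009

D_KL(P||Q) = 0.0418 nats

Note: KL divergence is always non-negative and equals 0 iff P = Q.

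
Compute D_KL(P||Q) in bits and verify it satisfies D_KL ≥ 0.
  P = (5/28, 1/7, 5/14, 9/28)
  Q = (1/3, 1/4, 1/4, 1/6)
0.2122 bits

KL divergence satisfies the Gibbs inequality: D_KL(P||Q) ≥ 0 for all distributions P, Q.

D_KL(P||Q) = Σ p(x) log(p(x)/q(x))
Term by term:
  x=0: 5/28 × log_2[(5/28)/(1/3)] = -0.1608
  x=1: 1/7 × log_2[(1/7)/(1/4)] = -0.1153
  x=2: 5/14 × log_2[(5/14)/(1/4)] = 0.1838
  x=3: 9/28 × log_2[(9/28)/(1/6)] = 0.3046
D_KL(P||Q) = 0.2122 bits

D_KL(P||Q) = 0.2122 ≥ 0 ✓

This non-negativity is a fundamental property: relative entropy cannot be negative because it measures how different Q is from P.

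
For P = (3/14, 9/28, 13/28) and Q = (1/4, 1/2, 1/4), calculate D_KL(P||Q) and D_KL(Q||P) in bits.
D_KL(P||Q) = 0.1621, D_KL(Q||P) = 0.1510

KL divergence is not symmetric: D_KL(P||Q) ≠ D_KL(Q||P) in general.

D_KL(P||Q) = 0.1621 bits
D_KL(Q||P) = 0.1510 bits

No, they are not equal!

This asymmetry is why KL divergence is not a true distance metric.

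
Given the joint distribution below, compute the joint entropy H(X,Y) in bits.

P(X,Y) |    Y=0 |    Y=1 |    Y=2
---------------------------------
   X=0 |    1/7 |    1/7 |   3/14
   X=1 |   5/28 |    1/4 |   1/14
2.4941 bits

Joint entropy is H(X,Y) = -Σ_{x,y} p(x,y) log p(x,y).

Summing over all non-zero entries:
H(X,Y) = -[1/7·log_2(1/7) + 1/7·log_2(1/7) + 3/14·log_2(3/14) + 5/28·log_2(5/28) + 1/4·log_2(1/4) + 1/14·log_2(1/14)]
H(X,Y) = 2.4941 bits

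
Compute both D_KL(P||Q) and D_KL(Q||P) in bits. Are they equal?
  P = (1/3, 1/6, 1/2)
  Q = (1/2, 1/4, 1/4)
D_KL(P||Q) = 0.2075, D_KL(Q||P) = 0.1887

KL divergence is not symmetric: D_KL(P||Q) ≠ D_KL(Q||P) in general.

D_KL(P||Q) = 0.2075 bits
D_KL(Q||P) = 0.1887 bits

No, they are not equal!

This asymmetry is why KL divergence is not a true distance metric.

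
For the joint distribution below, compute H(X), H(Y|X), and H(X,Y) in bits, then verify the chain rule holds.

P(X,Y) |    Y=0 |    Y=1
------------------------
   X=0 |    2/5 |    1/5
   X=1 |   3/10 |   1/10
H(X,Y) = 1.8464, H(X) = 0.9710, H(Y|X) = 0.8755 (all in bits)

Chain rule: H(X,Y) = H(X) + H(Y|X)

Left side — joint entropy directly:
H(X,Y) = -Σ p(x,y) log p(x,y) = 1.8464 bits

Right side — compute H(Y|X) from the conditional distributions:
P(X) = (3/5, 2/5), so H(X) = 0.9710 bits
H(Y|X) = Σ_x P(X=x) · H(Y|X=x):
  P(Y|X=0) = (2/3, 1/3), H(Y|X=0) = 0.9183, weight P(X=0) = 3/5
  P(Y|X=1) = (3/4, 1/4), H(Y|X=1) = 0.8113, weight P(X=1) = 2/5
H(Y|X) = 0.8755 bits

H(X) + H(Y|X) = 0.9710 + 0.8755 = 1.8464 bits

Both sides equal 1.8464 bits. ✓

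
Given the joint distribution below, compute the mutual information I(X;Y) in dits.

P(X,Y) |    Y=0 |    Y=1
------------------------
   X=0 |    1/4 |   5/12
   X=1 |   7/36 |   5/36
0.0085 dits

Mutual information: I(X;Y) = H(X) + H(Y) - H(X,Y)

Marginals:
P(X) = (2/3, 1/3), H(X) = 0.2764 dits
P(Y) = (4/9, 5/9), H(Y) = 0.2983 dits

Joint entropy: H(X,Y) = 0.5663 dits

I(X;Y) = 0.2764 + 0.2983 - 0.5663 = 0.0085 dits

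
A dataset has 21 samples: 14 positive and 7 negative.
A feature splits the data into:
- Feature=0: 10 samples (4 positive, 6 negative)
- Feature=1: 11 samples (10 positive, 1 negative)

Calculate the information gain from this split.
0.2257 bits

Information Gain = H(Y) - H(Y|Feature)

Before split:
P(positive) = 14/21 = 0.6667
H(Y) = 0.9183 bits

After split:
Feature=0: H = 0.9710 bits (weight = 10/21)
Feature=1: H = 0.4395 bits (weight = 11/21)
H(Y|Feature) = (10/21)×0.9710 + (11/21)×0.4395 = 0.6926 bits

Information Gain = 0.9183 - 0.6926 = 0.2257 bits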